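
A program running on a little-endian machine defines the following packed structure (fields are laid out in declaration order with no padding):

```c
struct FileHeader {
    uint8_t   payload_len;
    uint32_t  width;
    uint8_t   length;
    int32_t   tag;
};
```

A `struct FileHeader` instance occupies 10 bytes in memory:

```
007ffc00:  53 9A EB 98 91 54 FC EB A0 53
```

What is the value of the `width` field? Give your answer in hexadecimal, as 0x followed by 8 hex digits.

0x9198EB9A

`width` follows `payload_len` (1 byte), so it starts at byte offset 1 and occupies 4 bytes.
Bytes at offsets 1..4: 9A EB 98 91.
In little-endian order the low byte comes first in memory.
Reassemble most-significant byte first: 91 98 EB 9A → 0x9198EB9A.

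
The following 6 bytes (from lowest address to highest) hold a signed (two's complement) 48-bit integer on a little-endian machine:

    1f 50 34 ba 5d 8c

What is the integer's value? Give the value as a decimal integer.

Little-endian stores the least-significant byte at the lowest address.
Reassemble most-significant byte first: 8C 5D BA 34 50 1F → 0x8C5DBA34501F.
Top bit is set, so as a signed 48-bit value this is 0x8C5DBA34501F − 2^48 = -127140792872929.

-127140792872929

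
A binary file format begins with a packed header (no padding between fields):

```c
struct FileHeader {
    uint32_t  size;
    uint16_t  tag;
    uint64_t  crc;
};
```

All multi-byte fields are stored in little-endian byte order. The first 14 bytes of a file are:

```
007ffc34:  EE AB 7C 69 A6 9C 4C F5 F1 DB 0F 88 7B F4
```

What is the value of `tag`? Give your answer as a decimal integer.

40102

`tag` follows `size` (4 bytes), so it starts at byte offset 4 and occupies 2 bytes.
Bytes at offsets 4..5: A6 9C.
In little-endian order the low byte comes first in memory.
Reassemble most-significant byte first: 9C A6 → 0x9CA6.
0x9CA6 = 40102.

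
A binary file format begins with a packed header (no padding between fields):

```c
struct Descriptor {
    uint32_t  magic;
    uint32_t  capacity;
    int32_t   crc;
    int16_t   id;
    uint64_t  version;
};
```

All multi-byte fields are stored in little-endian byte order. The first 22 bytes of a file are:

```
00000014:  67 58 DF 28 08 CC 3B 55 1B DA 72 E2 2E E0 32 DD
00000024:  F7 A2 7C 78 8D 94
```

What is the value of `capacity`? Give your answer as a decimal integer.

1429982216

`capacity` follows `magic` (4 bytes), so it starts at byte offset 4 and occupies 4 bytes.
Bytes at offsets 4..7: 08 CC 3B 55.
Little-endian: lowest address holds the least-significant byte.
Reassemble most-significant byte first: 55 3B CC 08 → 0x553BCC08.
0x553BCC08 = 1429982216.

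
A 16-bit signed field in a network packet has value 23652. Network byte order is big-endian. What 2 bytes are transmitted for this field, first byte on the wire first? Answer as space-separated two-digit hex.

23652 in hexadecimal, padded to 16 bits, is 0x5C64.
Split into bytes (most-significant first): 5C 64.
Big-endian: lowest address holds the most-significant byte.
So the memory order matches the most-significant-first order: 5C 64.

5C 64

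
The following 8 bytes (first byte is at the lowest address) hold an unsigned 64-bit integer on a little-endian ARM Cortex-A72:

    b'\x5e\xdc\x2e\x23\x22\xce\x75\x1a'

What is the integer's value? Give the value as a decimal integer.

In little-endian order the low byte comes first in memory.
Reassemble most-significant byte first: 1A 75 CE 22 23 2E DC 5E → 0x1A75CE22232EDC5E.
0x1A75CE22232EDC5E = 1906656663275756638.

1906656663275756638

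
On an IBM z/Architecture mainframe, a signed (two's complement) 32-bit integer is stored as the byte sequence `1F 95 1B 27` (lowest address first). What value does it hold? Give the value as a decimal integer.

Big-endian stores the most-significant byte at the lowest address.
The bytes are already most-significant first: 0x1F951B27.
0x1F951B27 = 529865511.

529865511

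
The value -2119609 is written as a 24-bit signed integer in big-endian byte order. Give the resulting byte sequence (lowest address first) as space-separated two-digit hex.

Two's complement of -2119609 in 24 bits: 2119609 = 0x2057B9; invert → 0xDFA846; add 1 → 0xDFA847.
Split into bytes (most-significant first): DF A8 47.
In big-endian order the high byte comes first in memory.
So the memory order matches the most-significant-first order: DF A8 47.

DF A8 47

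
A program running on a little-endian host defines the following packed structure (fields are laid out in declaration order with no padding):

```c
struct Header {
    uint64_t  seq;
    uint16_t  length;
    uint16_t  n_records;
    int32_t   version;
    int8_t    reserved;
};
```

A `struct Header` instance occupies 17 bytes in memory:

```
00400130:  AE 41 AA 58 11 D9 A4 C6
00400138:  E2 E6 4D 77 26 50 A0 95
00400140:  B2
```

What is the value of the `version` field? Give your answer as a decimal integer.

`version` follows `seq` (8 B), `length` (2 B), `n_records` (2 B), so it starts at offset 8 + 2 + 2 = 12 and occupies 4 bytes.
Bytes at offsets 12..15: 26 50 A0 95.
Little-endian: lowest address holds the least-significant byte.
Reassemble most-significant byte first: 95 A0 50 26 → 0x95A05026.
Top bit is set, so as a signed 32-bit value this is 0x95A05026 − 2^32 = -1784655834.

-1784655834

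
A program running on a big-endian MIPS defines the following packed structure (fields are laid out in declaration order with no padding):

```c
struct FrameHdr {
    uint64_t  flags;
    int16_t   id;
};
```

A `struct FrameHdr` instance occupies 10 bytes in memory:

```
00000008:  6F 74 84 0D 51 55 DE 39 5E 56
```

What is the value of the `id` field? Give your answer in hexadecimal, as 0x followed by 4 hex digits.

`id` follows `flags` (8 bytes), so it starts at byte offset 8 and occupies 2 bytes.
Bytes at offsets 8..9: 5E 56.
In big-endian order the high byte comes first in memory.
The bytes are already most-significant first: 0x5E56.

0x5E56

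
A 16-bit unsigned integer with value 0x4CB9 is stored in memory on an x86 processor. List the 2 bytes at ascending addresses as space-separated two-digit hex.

Split into bytes (most-significant first): 4C B9.
Little-endian: lowest address holds the least-significant byte.
So at ascending addresses the bytes are B9 4C.

B9 4C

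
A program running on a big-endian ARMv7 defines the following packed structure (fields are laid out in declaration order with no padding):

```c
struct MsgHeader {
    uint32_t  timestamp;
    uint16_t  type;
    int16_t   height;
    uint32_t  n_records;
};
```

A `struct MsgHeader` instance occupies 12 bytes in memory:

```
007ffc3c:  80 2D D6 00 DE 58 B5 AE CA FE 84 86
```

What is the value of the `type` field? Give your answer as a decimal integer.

`type` follows `timestamp` (4 bytes), so it starts at byte offset 4 and occupies 2 bytes.
Bytes at offsets 4..5: DE 58.
Big-endian stores the most-significant byte at the lowest address.
The bytes are already most-significant first: 0xDE58.
0xDE58 = 56920.

56920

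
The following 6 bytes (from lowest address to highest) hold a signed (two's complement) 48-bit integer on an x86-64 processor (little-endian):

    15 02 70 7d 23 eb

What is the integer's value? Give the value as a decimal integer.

Little-endian: lowest address holds the least-significant byte.
Reassemble most-significant byte first: EB 23 7D 70 02 15 → 0xEB237D700215.
Top bit is set, so as a signed 48-bit value this is 0xEB237D700215 − 2^48 = -22937315835371.

-22937315835371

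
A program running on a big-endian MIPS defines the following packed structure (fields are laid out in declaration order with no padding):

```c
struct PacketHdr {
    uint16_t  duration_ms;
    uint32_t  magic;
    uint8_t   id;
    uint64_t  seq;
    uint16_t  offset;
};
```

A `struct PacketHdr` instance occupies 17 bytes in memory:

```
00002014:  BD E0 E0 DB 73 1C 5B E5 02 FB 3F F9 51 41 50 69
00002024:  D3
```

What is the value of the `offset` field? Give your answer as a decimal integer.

`offset` follows `duration_ms` (2 B), `magic` (4 B), `id` (1 B), `seq` (8 B), so it starts at offset 2 + 4 + 1 + 8 = 15 and occupies 2 bytes.
Bytes at offsets 15..16: 69 D3.
Big-endian: lowest address holds the most-significant byte.
The bytes are already most-significant first: 0x69D3.
0x69D3 = 27091.

27091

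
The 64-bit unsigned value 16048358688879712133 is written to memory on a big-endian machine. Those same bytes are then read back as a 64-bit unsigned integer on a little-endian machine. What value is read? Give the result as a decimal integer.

16048358688879712133 in 64-bit hexadecimal is 0xDEB739331EBA9785.
Stored big-endian, the bytes at ascending addresses are DE B7 39 33 1E BA 97 85.
Read back as little-endian, the first byte is least significant, giving 0x8597BA1E3339B7DE.
0x8597BA1E3339B7DE = 9626367367398930398.

9626367367398930398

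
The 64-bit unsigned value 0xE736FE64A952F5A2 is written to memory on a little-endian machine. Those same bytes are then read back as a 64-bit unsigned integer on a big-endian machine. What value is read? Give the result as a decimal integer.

11742382490935768807

Stored little-endian, the bytes at ascending addresses are A2 F5 52 A9 64 FE 36 E7.
Read back as big-endian, the last byte is least significant, giving 0xA2F552A964FE36E7.
0xA2F552A964FE36E7 = 11742382490935768807.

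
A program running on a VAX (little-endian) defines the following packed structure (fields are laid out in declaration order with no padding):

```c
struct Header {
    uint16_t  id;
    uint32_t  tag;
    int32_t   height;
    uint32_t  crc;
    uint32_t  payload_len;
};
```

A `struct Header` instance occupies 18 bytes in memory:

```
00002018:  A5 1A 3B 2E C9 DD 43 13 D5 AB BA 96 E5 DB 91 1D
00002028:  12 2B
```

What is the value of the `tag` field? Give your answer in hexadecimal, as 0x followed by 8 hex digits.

0xDDC92E3B

`tag` follows `id` (2 bytes), so it starts at byte offset 2 and occupies 4 bytes.
Bytes at offsets 2..5: 3B 2E C9 DD.
Little-endian: lowest address holds the least-significant byte.
Reassemble most-significant byte first: DD C9 2E 3B → 0xDDC92E3B.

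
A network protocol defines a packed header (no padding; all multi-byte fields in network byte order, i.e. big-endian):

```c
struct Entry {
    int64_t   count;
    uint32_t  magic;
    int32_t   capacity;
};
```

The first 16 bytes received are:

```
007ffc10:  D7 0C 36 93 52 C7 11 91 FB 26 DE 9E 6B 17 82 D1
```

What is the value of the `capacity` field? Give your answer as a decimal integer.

1796702929

`capacity` follows `count` (8 B), `magic` (4 B), so it starts at offset 8 + 4 = 12 and occupies 4 bytes.
Bytes at offsets 12..15: 6B 17 82 D1.
Big-endian stores the most-significant byte at the lowest address.
The bytes are already most-significant first: 0x6B1782D1.
0x6B1782D1 = 1796702929.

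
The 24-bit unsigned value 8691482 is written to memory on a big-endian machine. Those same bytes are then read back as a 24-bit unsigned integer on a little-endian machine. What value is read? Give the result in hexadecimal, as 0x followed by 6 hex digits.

0x1A9F84

8691482 in 24-bit hexadecimal is 0x849F1A.
Stored big-endian, the bytes at ascending addresses are 84 9F 1A.
Read back as little-endian, the first byte is least significant, giving 0x1A9F84.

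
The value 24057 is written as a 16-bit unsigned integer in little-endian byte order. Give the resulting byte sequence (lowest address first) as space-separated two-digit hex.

F9 5D

24057 in hexadecimal, padded to 16 bits, is 0x5DF9.
Split into bytes (most-significant first): 5D F9.
Little-endian stores the least-significant byte at the lowest address.
So at ascending addresses the bytes are F9 5D.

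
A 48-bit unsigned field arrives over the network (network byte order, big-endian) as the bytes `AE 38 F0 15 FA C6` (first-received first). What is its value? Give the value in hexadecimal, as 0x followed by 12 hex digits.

Big-endian stores the most-significant byte at the lowest address.
The bytes are already most-significant first: 0xAE38F015FAC6.

0xAE38F015FAC6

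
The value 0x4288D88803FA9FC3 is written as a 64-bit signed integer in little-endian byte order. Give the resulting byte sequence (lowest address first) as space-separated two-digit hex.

C3 9F FA 03 88 D8 88 42

Split into bytes (most-significant first): 42 88 D8 88 03 FA 9F C3.
Little-endian: lowest address holds the least-significant byte.
So at ascending addresses the bytes are C3 9F FA 03 88 D8 88 42.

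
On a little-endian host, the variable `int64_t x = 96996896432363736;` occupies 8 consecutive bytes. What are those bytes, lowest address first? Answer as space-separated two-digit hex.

D8 98 2A D4 29 9A 58 01

96996896432363736 in hexadecimal, padded to 64 bits, is 0x01589A29D42A98D8.
Split into bytes (most-significant first): 01 58 9A 29 D4 2A 98 D8.
Little-endian stores the least-significant byte at the lowest address.
So at ascending addresses the bytes are D8 98 2A D4 29 9A 58 01.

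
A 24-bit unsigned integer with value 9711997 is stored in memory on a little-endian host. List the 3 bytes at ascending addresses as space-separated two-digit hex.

7D 31 94

9711997 in hexadecimal, padded to 24 bits, is 0x94317D.
Split into bytes (most-significant first): 94 31 7D.
In little-endian order the low byte comes first in memory.
So at ascending addresses the bytes are 7D 31 94.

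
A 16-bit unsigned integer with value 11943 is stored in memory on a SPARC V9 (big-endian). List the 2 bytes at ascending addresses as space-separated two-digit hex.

11943 in hexadecimal, padded to 16 bits, is 0x2EA7.
Split into bytes (most-significant first): 2E A7.
Big-endian: lowest address holds the most-significant byte.
So the memory order matches the most-significant-first order: 2E A7.

2E A7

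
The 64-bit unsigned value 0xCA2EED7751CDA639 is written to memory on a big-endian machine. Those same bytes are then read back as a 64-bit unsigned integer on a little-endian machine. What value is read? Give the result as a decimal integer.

Stored big-endian, the bytes at ascending addresses are CA 2E ED 77 51 CD A6 39.
Read back as little-endian, the first byte is least significant, giving 0x39A6CD5177ED2ECA.
0x39A6CD5177ED2ECA = 4154233456083939018.

4154233456083939018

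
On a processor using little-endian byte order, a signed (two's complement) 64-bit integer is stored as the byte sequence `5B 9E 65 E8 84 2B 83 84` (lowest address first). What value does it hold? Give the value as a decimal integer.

Little-endian stores the least-significant byte at the lowest address.
Reassemble most-significant byte first: 84 83 2B 84 E8 65 9E 5B → 0x84832B84E8659E5B.
Top bit is set, so as a signed 64-bit value this is 0x84832B84E8659E5B − 2^64 = -8898220588919316901.

-8898220588919316901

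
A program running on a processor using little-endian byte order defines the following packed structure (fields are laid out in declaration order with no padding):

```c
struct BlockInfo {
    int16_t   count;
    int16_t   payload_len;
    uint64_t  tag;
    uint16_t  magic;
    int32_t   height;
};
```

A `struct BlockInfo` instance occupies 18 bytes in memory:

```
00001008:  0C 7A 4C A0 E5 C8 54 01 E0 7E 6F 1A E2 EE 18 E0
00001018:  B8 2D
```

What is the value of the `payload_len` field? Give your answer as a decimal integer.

`payload_len` follows `count` (2 bytes), so it starts at byte offset 2 and occupies 2 bytes.
Bytes at offsets 2..3: 4C A0.
Little-endian: lowest address holds the least-significant byte.
Reassemble most-significant byte first: A0 4C → 0xA04C.
Top bit is set, so as a signed 16-bit value this is 0xA04C − 2^16 = -24500.

-24500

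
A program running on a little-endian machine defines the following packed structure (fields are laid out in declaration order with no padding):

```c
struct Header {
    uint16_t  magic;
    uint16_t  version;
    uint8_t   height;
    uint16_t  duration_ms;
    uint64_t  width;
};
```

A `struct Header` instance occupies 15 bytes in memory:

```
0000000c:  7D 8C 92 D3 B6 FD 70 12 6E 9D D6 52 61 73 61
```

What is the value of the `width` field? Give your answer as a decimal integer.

`width` follows `magic` (2 B), `version` (2 B), `height` (1 B), `duration_ms` (2 B), so it starts at offset 2 + 2 + 1 + 2 = 7 and occupies 8 bytes.
Bytes at offsets 7..14: 12 6E 9D D6 52 61 73 61.
In little-endian order the low byte comes first in memory.
Reassemble most-significant byte first: 61 73 61 52 D6 9D 6E 12 → 0x61736152D69D6E12.
0x61736152D69D6E12 = 7022063252416589330.

7022063252416589330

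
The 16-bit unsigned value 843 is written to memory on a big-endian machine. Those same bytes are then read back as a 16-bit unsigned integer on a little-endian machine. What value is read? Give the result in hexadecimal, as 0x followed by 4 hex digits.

0x4B03

843 in 16-bit hexadecimal is 0x034B.
Stored big-endian, the bytes at ascending addresses are 03 4B.
Read back as little-endian, the first byte is least significant, giving 0x4B03.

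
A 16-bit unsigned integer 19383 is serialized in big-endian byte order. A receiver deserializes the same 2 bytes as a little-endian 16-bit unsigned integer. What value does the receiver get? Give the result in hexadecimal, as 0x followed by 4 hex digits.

19383 in 16-bit hexadecimal is 0x4BB7.
Stored big-endian, the bytes at ascending addresses are 4B B7.
Read back as little-endian, the first byte is least significant, giving 0xB74B.

0xB74B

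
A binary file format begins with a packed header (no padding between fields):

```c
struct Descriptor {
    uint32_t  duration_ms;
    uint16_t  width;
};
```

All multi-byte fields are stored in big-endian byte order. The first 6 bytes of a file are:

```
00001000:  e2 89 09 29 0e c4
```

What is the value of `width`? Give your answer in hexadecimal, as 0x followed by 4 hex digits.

0x0EC4

`width` follows `duration_ms` (4 bytes), so it starts at byte offset 4 and occupies 2 bytes.
Bytes at offsets 4..5: 0E C4.
In big-endian order the high byte comes first in memory.
The bytes are already most-significant first: 0x0EC4.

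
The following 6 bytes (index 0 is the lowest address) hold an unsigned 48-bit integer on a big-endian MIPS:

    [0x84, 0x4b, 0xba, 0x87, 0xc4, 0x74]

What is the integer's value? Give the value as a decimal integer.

Big-endian: lowest address holds the most-significant byte.
The bytes are already most-significant first: 0x844BBA87C474.
0x844BBA87C474 = 145460786873460.

145460786873460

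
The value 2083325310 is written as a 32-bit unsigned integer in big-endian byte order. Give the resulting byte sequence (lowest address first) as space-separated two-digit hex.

7C 2D 05 7E

2083325310 in hexadecimal, padded to 32 bits, is 0x7C2D057E.
Split into bytes (most-significant first): 7C 2D 05 7E.
In big-endian order the high byte comes first in memory.
So the memory order matches the most-significant-first order: 7C 2D 05 7E.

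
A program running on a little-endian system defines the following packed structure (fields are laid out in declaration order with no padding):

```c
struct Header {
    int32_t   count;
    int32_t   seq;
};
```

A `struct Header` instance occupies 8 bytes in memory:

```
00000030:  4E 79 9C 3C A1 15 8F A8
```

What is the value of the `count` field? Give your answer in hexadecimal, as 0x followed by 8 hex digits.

0x3C9C794E

`count` is the first field, at byte offset 0, occupying 4 bytes.
Bytes at offsets 0..3: 4E 79 9C 3C.
In little-endian order the low byte comes first in memory.
Reassemble most-significant byte first: 3C 9C 79 4E → 0x3C9C794E.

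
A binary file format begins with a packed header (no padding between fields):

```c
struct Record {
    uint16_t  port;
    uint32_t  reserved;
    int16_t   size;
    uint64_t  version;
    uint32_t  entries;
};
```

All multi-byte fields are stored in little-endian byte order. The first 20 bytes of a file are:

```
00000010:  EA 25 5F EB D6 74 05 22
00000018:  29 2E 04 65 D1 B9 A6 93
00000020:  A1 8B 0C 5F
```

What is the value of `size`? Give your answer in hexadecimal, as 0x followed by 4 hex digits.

0x2205

`size` follows `port` (2 B), `reserved` (4 B), so it starts at offset 2 + 4 = 6 and occupies 2 bytes.
Bytes at offsets 6..7: 05 22.
Little-endian: lowest address holds the least-significant byte.
Reassemble most-significant byte first: 22 05 → 0x2205.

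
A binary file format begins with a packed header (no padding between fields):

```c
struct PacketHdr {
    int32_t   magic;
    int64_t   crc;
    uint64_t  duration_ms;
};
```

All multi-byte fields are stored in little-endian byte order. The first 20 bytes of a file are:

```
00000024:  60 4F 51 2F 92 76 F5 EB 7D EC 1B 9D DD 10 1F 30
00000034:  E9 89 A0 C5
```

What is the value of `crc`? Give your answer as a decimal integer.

`crc` follows `magic` (4 bytes), so it starts at byte offset 4 and occupies 8 bytes.
Bytes at offsets 4..11: 92 76 F5 EB 7D EC 1B 9D.
Little-endian stores the least-significant byte at the lowest address.
Reassemble most-significant byte first: 9D 1B EC 7D EB F5 76 92 → 0x9D1BEC7DEBF57692.
Top bit is set, so as a signed 64-bit value this is 0x9D1BEC7DEBF57692 − 2^64 = -7125841959809878382.

-7125841959809878382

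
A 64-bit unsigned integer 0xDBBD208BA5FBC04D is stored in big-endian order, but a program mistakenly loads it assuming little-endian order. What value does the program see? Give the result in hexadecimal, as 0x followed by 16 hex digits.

0x4DC0FBA58B20BDDB

Stored big-endian, the bytes at ascending addresses are DB BD 20 8B A5 FB C0 4D.
Read back as little-endian, the first byte is least significant, giving 0x4DC0FBA58B20BDDB.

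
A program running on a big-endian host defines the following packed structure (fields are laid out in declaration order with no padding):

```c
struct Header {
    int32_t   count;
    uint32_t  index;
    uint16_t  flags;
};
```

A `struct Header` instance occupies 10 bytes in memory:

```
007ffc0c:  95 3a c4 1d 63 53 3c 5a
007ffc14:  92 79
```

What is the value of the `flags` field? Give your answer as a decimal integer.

37497

`flags` follows `count` (4 B), `index` (4 B), so it starts at offset 4 + 4 = 8 and occupies 2 bytes.
Bytes at offsets 8..9: 92 79.
Big-endian stores the most-significant byte at the lowest address.
The bytes are already most-significant first: 0x9279.
0x9279 = 37497.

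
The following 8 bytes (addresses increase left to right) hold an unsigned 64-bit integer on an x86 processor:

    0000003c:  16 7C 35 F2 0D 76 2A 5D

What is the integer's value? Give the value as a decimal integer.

6713307996819389462

Little-endian stores the least-significant byte at the lowest address.
Reassemble most-significant byte first: 5D 2A 76 0D F2 35 7C 16 → 0x5D2A760DF2357C16.
0x5D2A760DF2357C16 = 6713307996819389462.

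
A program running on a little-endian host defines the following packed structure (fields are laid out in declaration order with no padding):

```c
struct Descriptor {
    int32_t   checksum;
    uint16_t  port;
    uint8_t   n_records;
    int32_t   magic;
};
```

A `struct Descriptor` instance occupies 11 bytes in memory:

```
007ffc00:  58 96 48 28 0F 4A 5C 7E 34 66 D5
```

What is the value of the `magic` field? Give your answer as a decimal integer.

`magic` follows `checksum` (4 B), `port` (2 B), `n_records` (1 B), so it starts at offset 4 + 2 + 1 = 7 and occupies 4 bytes.
Bytes at offsets 7..10: 7E 34 66 D5.
In little-endian order the low byte comes first in memory.
Reassemble most-significant byte first: D5 66 34 7E → 0xD566347E.
Top bit is set, so as a signed 32-bit value this is 0xD566347E − 2^32 = -714722178.

-714722178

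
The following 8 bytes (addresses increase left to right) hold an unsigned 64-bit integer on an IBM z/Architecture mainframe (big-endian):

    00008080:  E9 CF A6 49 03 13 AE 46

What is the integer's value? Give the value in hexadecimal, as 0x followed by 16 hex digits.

0xE9CFA6490313AE46

Big-endian: lowest address holds the most-significant byte.
The bytes are already most-significant first: 0xE9CFA6490313AE46.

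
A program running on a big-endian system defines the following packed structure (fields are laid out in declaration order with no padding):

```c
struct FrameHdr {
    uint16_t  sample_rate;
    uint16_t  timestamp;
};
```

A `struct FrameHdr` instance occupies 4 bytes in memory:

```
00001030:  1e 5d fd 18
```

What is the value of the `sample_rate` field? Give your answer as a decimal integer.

7773

`sample_rate` is the first field, at byte offset 0, occupying 2 bytes.
Bytes at offsets 0..1: 1E 5D.
Big-endian: lowest address holds the most-significant byte.
The bytes are already most-significant first: 0x1E5D.
0x1E5D = 7773.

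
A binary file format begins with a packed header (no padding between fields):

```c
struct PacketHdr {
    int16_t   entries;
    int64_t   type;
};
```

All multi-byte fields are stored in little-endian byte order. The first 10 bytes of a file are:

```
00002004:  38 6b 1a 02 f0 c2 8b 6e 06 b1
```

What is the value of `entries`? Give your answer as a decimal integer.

27448

`entries` is the first field, at byte offset 0, occupying 2 bytes.
Bytes at offsets 0..1: 38 6B.
Little-endian stores the least-significant byte at the lowest address.
Reassemble most-significant byte first: 6B 38 → 0x6B38.
0x6B38 = 27448.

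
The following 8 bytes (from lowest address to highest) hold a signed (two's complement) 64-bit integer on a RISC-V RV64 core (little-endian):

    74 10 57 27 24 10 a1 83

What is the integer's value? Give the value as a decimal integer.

Little-endian stores the least-significant byte at the lowest address.
Reassemble most-significant byte first: 83 A1 10 24 27 57 10 74 → 0x83A1102427571074.
Top bit is set, so as a signed 64-bit value this is 0x83A1102427571074 − 2^64 = -8961864036025692044.

-8961864036025692044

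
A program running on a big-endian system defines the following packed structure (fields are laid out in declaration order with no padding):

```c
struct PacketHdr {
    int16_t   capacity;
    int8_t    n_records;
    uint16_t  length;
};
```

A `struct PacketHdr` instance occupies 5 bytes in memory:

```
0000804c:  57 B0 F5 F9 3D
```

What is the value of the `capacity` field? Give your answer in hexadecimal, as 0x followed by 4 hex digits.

0x57B0

`capacity` is the first field, at byte offset 0, occupying 2 bytes.
Bytes at offsets 0..1: 57 B0.
Big-endian stores the most-significant byte at the lowest address.
The bytes are already most-significant first: 0x57B0.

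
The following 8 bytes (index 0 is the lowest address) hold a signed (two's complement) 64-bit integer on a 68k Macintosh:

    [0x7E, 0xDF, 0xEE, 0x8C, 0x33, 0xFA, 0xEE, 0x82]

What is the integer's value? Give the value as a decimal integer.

Big-endian: lowest address holds the most-significant byte.
The bytes are already most-significant first: 0x7EDFEE8C33FAEE82.
0x7EDFEE8C33FAEE82 = 9142288054520311426.

9142288054520311426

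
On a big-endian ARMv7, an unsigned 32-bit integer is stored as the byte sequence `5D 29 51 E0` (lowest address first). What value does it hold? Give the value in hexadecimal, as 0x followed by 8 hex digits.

0x5D2951E0

Big-endian stores the most-significant byte at the lowest address.
The bytes are already most-significant first: 0x5D2951E0.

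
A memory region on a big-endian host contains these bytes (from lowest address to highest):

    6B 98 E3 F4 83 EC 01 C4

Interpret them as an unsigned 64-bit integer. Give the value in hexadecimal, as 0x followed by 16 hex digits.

0x6B98E3F483EC01C4

Big-endian stores the most-significant byte at the lowest address.
The bytes are already most-significant first: 0x6B98E3F483EC01C4.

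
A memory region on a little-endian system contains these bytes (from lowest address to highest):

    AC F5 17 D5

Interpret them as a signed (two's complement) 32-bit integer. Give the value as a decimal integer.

In little-endian order the low byte comes first in memory.
Reassemble most-significant byte first: D5 17 F5 AC → 0xD517F5AC.
Top bit is set, so as a signed 32-bit value this is 0xD517F5AC − 2^32 = -719850068.

-719850068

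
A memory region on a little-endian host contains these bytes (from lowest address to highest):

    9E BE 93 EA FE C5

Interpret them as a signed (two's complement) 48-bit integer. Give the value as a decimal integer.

Little-endian stores the least-significant byte at the lowest address.
Reassemble most-significant byte first: C5 FE EA 93 BE 9E → 0xC5FEEA93BE9E.
Top bit is set, so as a signed 48-bit value this is 0xC5FEEA93BE9E − 2^48 = -63776328794466.

-63776328794466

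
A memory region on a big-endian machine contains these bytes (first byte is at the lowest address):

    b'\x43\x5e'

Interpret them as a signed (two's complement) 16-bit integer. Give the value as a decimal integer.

Big-endian: lowest address holds the most-significant byte.
The bytes are already most-significant first: 0x435E.
0x435E = 17246.

17246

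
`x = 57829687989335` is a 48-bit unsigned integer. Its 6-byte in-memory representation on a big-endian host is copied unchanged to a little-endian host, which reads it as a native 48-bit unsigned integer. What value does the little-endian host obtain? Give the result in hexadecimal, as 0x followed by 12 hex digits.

0x579402869834

57829687989335 in 48-bit hexadecimal is 0x349886029457.
Stored big-endian, the bytes at ascending addresses are 34 98 86 02 94 57.
Read back as little-endian, the first byte is least significant, giving 0x579402869834.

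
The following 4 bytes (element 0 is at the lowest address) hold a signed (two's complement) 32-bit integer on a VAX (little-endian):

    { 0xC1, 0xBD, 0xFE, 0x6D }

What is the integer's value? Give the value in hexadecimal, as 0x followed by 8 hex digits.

0x6DFEBDC1

In little-endian order the low byte comes first in memory.
Reassemble most-significant byte first: 6D FE BD C1 → 0x6DFEBDC1.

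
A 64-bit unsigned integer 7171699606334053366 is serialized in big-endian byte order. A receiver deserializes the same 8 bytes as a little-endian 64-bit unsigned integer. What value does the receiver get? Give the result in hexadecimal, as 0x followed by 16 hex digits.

7171699606334053366 in 64-bit hexadecimal is 0x6386FECB6F599BF6.
Stored big-endian, the bytes at ascending addresses are 63 86 FE CB 6F 59 9B F6.
Read back as little-endian, the first byte is least significant, giving 0xF69B596FCBFE8663.

0xF69B596FCBFE8663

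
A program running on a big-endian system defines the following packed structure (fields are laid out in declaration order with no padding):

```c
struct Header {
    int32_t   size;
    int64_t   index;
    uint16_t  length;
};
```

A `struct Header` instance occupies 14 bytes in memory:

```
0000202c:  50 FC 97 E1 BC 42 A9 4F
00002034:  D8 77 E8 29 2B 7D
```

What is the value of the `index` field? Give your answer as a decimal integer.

`index` follows `size` (4 bytes), so it starts at byte offset 4 and occupies 8 bytes.
Bytes at offsets 4..11: BC 42 A9 4F D8 77 E8 29.
In big-endian order the high byte comes first in memory.
The bytes are already most-significant first: 0xBC42A94FD877E829.
Top bit is set, so as a signed 64-bit value this is 0xBC42A94FD877E829 − 2^64 = -4881152885716948951.

-4881152885716948951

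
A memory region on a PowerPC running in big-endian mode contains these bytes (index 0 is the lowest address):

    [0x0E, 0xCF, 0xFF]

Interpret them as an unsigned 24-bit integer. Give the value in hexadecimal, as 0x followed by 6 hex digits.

0x0ECFFF

Big-endian: lowest address holds the most-significant byte.
The bytes are already most-significant first: 0x0ECFFF.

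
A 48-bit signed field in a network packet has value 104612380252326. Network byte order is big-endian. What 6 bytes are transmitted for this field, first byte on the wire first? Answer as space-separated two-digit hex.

5F 24 F7 C3 98 A6

104612380252326 in hexadecimal, padded to 48 bits, is 0x5F24F7C398A6.
Split into bytes (most-significant first): 5F 24 F7 C3 98 A6.
Big-endian stores the most-significant byte at the lowest address.
So the memory order matches the most-significant-first order: 5F 24 F7 C3 98 A6.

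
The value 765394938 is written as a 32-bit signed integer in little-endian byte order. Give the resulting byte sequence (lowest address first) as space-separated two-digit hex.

FA FF 9E 2D

765394938 in hexadecimal, padded to 32 bits, is 0x2D9EFFFA.
Split into bytes (most-significant first): 2D 9E FF FA.
In little-endian order the low byte comes first in memory.
So at ascending addresses the bytes are FA FF 9E 2D.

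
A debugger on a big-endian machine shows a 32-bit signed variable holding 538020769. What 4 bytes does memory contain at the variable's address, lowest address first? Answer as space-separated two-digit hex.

538020769 in hexadecimal, padded to 32 bits, is 0x20118BA1.
Split into bytes (most-significant first): 20 11 8B A1.
In big-endian order the high byte comes first in memory.
So the memory order matches the most-significant-first order: 20 11 8B A1.

20 11 8B A1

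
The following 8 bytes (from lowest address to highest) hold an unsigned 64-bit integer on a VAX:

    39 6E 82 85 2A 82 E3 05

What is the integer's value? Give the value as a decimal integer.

In little-endian order the low byte comes first in memory.
Reassemble most-significant byte first: 05 E3 82 2A 85 82 6E 39 → 0x05E3822A85826E39.
0x05E3822A85826E39 = 424325909043113529.

424325909043113529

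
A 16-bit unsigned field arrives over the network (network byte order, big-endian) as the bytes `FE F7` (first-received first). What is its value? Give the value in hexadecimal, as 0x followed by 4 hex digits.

Big-endian stores the most-significant byte at the lowest address.
The bytes are already most-significant first: 0xFEF7.

0xFEF7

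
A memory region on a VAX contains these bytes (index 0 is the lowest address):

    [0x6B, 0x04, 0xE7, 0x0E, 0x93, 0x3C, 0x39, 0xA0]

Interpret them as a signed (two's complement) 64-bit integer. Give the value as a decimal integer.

In little-endian order the low byte comes first in memory.
Reassemble most-significant byte first: A0 39 3C 93 0E E7 04 6B → 0xA0393C930EE7046B.
Top bit is set, so as a signed 64-bit value this is 0xA0393C930EE7046B − 2^64 = -6901418351660694421.

-6901418351660694421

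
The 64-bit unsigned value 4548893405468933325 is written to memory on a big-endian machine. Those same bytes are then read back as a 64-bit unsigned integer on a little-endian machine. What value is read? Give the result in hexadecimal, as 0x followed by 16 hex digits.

0xCDBC178273EA203F

4548893405468933325 in 64-bit hexadecimal is 0x3F20EA738217BCCD.
Stored big-endian, the bytes at ascending addresses are 3F 20 EA 73 82 17 BC CD.
Read back as little-endian, the first byte is least significant, giving 0xCDBC178273EA203F.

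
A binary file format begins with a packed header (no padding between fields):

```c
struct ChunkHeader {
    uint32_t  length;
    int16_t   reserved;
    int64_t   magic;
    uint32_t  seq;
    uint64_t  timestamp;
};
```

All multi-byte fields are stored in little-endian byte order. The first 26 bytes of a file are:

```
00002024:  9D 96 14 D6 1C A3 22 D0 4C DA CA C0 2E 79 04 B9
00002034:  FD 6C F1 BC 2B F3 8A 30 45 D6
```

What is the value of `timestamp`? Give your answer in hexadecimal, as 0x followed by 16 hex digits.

0xD645308AF32BBCF1

`timestamp` follows `length` (4 B), `reserved` (2 B), `magic` (8 B), `seq` (4 B), so it starts at offset 4 + 2 + 8 + 4 = 18 and occupies 8 bytes.
Bytes at offsets 18..25: F1 BC 2B F3 8A 30 45 D6.
Little-endian: lowest address holds the least-significant byte.
Reassemble most-significant byte first: D6 45 30 8A F3 2B BC F1 → 0xD645308AF32BBCF1.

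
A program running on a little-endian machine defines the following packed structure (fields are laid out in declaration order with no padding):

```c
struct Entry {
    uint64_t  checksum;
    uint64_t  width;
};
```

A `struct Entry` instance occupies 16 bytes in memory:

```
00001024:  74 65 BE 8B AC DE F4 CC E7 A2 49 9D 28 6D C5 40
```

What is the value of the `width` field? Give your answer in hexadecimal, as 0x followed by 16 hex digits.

`width` follows `checksum` (8 bytes), so it starts at byte offset 8 and occupies 8 bytes.
Bytes at offsets 8..15: E7 A2 49 9D 28 6D C5 40.
Little-endian stores the least-significant byte at the lowest address.
Reassemble most-significant byte first: 40 C5 6D 28 9D 49 A2 E7 → 0x40C56D289D49A2E7.

0x40C56D289D49A2E7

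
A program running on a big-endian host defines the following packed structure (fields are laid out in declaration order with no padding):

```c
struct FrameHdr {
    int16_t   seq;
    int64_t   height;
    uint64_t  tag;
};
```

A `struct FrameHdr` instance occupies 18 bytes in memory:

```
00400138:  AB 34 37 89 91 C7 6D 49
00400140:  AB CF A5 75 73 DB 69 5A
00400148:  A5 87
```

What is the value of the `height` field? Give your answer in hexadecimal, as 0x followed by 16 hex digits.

`height` follows `seq` (2 bytes), so it starts at byte offset 2 and occupies 8 bytes.
Bytes at offsets 2..9: 37 89 91 C7 6D 49 AB CF.
Big-endian stores the most-significant byte at the lowest address.
The bytes are already most-significant first: 0x378991C76D49ABCF.

0x378991C76D49ABCF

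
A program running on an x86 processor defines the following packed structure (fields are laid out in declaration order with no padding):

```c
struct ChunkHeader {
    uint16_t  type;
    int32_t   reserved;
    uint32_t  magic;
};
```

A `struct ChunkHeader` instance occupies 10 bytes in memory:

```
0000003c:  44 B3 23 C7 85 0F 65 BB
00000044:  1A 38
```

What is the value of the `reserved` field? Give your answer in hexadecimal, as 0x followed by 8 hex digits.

0x0F85C723

`reserved` follows `type` (2 bytes), so it starts at byte offset 2 and occupies 4 bytes.
Bytes at offsets 2..5: 23 C7 85 0F.
In little-endian order the low byte comes first in memory.
Reassemble most-significant byte first: 0F 85 C7 23 → 0x0F85C723.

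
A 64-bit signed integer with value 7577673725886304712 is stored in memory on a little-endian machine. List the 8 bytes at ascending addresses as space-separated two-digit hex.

7577673725886304712 in hexadecimal, padded to 64 bits, is 0x69294E1AFF4391C8.
Split into bytes (most-significant first): 69 29 4E 1A FF 43 91 C8.
In little-endian order the low byte comes first in memory.
So at ascending addresses the bytes are C8 91 43 FF 1A 4E 29 69.

C8 91 43 FF 1A 4E 29 69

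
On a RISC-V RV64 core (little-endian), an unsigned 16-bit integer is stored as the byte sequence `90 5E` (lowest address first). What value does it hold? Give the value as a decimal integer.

24208

Little-endian stores the least-significant byte at the lowest address.
Reassemble most-significant byte first: 5E 90 → 0x5E90.
0x5E90 = 24208.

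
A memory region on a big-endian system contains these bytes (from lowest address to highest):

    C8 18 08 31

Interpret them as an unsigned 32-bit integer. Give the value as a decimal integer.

Big-endian: lowest address holds the most-significant byte.
The bytes are already most-significant first: 0xC8180831.
0xC8180831 = 3357018161.

3357018161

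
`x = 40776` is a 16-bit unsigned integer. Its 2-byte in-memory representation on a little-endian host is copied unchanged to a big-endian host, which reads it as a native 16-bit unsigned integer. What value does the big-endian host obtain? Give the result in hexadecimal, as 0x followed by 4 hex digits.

40776 in 16-bit hexadecimal is 0x9F48.
Stored little-endian, the bytes at ascending addresses are 48 9F.
Read back as big-endian, the last byte is least significant, giving 0x489F.

0x489F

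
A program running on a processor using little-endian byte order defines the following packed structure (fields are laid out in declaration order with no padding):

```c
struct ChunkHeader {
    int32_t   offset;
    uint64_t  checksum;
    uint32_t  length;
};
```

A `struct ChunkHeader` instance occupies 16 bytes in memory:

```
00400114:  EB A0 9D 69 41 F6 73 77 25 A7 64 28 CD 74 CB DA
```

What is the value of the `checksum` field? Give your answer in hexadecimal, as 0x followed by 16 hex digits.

0x2864A7257773F641

`checksum` follows `offset` (4 bytes), so it starts at byte offset 4 and occupies 8 bytes.
Bytes at offsets 4..11: 41 F6 73 77 25 A7 64 28.
In little-endian order the low byte comes first in memory.
Reassemble most-significant byte first: 28 64 A7 25 77 73 F6 41 → 0x2864A7257773F641.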